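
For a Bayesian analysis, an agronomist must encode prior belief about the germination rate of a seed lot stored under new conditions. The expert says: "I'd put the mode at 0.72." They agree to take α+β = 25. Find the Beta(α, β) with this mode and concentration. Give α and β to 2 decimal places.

For α,β > 1 the Beta mode is (α−1)/(α+β−2). With α+β = 25, the mode is (α−1)/23.
Set (α−1)/23 = 0.72 → α = 1 + 0.72·23 = 17.56.
β = 25 − α = 7.44.

α = 17.56, β = 7.44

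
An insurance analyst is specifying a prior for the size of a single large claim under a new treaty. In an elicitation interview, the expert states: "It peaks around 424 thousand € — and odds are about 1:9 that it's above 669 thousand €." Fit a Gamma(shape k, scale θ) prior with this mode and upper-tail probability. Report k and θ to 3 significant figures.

Gamma(k,θ) with k>1 has mode (k−1)θ, so θ = 424/(k−1).
Need P(X < 669) = 0.9 with θ tied to k this way. Start at k = 2, θ = 424: P(X<669) ≈ 0.468.
Too low — raise k to concentrate. Iterating converges to k ≈ 10.
Then θ = 424/(10−1) ≈ 47.

k ≈ 10, θ ≈ 47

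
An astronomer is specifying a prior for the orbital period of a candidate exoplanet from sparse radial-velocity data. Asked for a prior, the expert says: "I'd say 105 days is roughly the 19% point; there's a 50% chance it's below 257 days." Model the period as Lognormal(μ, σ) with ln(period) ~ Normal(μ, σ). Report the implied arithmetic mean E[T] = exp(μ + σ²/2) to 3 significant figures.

E[T] ≈ 432 days

If T ~ Lognormal(μ,σ) then ln T ~ Normal(μ,σ), so the p-quantile of ln T is μ + z_p·σ.
ln(105) = 4.654 and ln(257) = 5.549; z_{0.19} = -0.8779, z_{0.5} = 0.
σ = (5.549 − 4.654)/(0 − (-0.8779)) = 1.020.
μ = 4.654 − (-0.8779)·1.020 = 5.549.
E[T] = exp(μ + σ²/2) = exp(5.549 + 0.5198) = 432 days.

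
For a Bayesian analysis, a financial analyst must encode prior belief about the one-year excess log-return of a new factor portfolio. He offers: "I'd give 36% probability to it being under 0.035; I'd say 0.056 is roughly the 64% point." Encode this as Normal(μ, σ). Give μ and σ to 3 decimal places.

μ = 0.045, σ = 0.029

The p-quantile of Normal(μ,σ) is μ + z_p·σ, with z_{0.36} = -0.3585 and z_{0.64} = 0.3585.
Eliminate σ: μ = (z₂·x₁ − z₁·x₂)/(z₂ − z₁) = (0.3585·0.035 − (-0.3585)·0.056)/0.7169 = 0.045.
Then σ = (x₂ − x₁)/(z₂ − z₁) = (0.056 − 0.035)/0.7169 = 0.029.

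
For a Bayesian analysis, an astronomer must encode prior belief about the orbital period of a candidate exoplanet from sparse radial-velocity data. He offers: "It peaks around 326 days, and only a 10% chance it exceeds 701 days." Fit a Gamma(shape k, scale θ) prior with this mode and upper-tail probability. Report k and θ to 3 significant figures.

k ≈ 4.28, θ ≈ 99.4

Gamma(k,θ) with k>1 has mode (k−1)θ, so θ = 326/(k−1).
Need P(X < 701) = 0.9 with θ tied to k this way. Start at k = 2, θ = 326: P(X<701) ≈ 0.633.
Too low — raise k to concentrate. Iterating converges to k ≈ 4.28.
Then θ = 326/(4.28−1) ≈ 99.4.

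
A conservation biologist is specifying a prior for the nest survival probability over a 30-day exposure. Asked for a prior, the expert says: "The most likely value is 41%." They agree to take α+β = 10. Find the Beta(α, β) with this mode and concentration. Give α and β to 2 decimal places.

For α,β > 1 the Beta mode is (α−1)/(α+β−2). With α+β = 10, the mode is (α−1)/8.
Set (α−1)/8 = 0.41 → α = 1 + 0.41·8 = 4.28.
β = 10 − α = 5.72.

α = 4.28, β = 5.72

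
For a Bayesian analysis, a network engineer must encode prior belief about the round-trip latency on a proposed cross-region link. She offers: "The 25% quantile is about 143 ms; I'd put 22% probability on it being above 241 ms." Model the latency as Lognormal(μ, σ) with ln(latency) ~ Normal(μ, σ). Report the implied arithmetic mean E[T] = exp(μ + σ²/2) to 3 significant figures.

If T ~ Lognormal(μ,σ) then ln T ~ Normal(μ,σ), so the p-quantile of ln T is μ + z_p·σ.
ln(143) = 4.963 and ln(241) = 5.485; z_{0.25} = -0.6745, z_{0.78} = 0.7722.
σ = (5.485 − 4.963)/(0.7722 − (-0.6745)) = 0.361.
μ = 4.963 − (-0.6745)·0.361 = 5.206.
E[T] = exp(μ + σ²/2) = exp(5.206 + 0.0651) = 195 ms.

E[T] ≈ 195 ms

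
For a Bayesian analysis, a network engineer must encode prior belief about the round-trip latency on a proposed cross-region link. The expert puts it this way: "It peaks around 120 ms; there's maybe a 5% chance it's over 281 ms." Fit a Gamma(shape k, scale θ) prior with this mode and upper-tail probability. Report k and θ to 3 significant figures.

k ≈ 4.78, θ ≈ 31.8

Gamma(k,θ) with k>1 has mode (k−1)θ, so θ = 120/(k−1).
Need P(X < 281) = 0.95 with θ tied to k this way. Start at k = 2, θ = 120: P(X<281) ≈ 0.679.
Too low — raise k to concentrate. Iterating converges to k ≈ 4.78.
Then θ = 120/(4.78−1) ≈ 31.8.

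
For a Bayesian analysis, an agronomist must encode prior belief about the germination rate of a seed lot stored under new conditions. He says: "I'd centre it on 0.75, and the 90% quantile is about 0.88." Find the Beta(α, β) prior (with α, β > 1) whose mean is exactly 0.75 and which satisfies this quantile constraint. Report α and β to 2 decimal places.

α ≈ 11.63, β ≈ 3.88

With mean 0.75 fixed, write α = 0.75s, β = 0.25s where s = α+β.
Need P(θ < 0.88) = 0.9 under Beta(0.75s, 0.25s). Normal approximation: (q−m)/√(m(1−m)/s) ≈ z_{0.9} = 1.28, so s ≈ 0.75·0.25·(1.28)²/(0.88−0.75)² = 18.2.
At s = 18.2: P(θ<0.88) ≈ 0.921. Adjusting to match 0.9 gives s ≈ 15.51.
So α = 0.75·15.51 ≈ 11.63, β = 0.25·15.51 ≈ 3.88.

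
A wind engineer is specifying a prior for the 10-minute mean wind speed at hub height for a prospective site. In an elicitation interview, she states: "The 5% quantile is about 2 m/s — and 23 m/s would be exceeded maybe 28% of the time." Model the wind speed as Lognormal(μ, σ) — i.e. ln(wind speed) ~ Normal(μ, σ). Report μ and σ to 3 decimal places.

μ ≈ 2.496, σ ≈ 1.096

If T ~ Lognormal(μ,σ) then ln T ~ Normal(μ,σ), so the p-quantile of ln T is μ + z_p·σ.
ln(2) = 0.6931 and ln(23) = 3.135; z_{0.05} = -1.645, z_{0.72} = 0.5828.
σ = (3.135 − 0.6931)/(0.5828 − (-1.645)) = 1.096.
μ = 0.6931 − (-1.645)·1.096 = 2.496.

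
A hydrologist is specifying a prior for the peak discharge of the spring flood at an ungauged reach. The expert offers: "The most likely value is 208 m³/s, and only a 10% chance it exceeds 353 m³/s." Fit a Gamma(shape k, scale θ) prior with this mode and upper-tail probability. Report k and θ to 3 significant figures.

k ≈ 7.77, θ ≈ 30.7

Gamma(k,θ) with k>1 has mode (k−1)θ, so θ = 208/(k−1).
Need P(X < 353) = 0.9 with θ tied to k this way. Start at k = 2, θ = 208: P(X<353) ≈ 0.506.
Too low — raise k to concentrate. Iterating converges to k ≈ 7.77.
Then θ = 208/(7.77−1) ≈ 30.7.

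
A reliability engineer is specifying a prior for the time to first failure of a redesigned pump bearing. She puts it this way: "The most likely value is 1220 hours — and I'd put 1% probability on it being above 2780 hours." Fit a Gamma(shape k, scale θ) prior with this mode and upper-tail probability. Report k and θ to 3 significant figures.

Gamma(k,θ) with k>1 has mode (k−1)θ, so θ = 1220/(k−1).
Need P(X < 2780) = 0.99 with θ tied to k this way. Start at k = 2, θ = 1220: P(X<2780) ≈ 0.664.
Too low — raise k to concentrate. Iterating converges to k ≈ 8.06.
Then θ = 1220/(8.06−1) ≈ 173.

k ≈ 8.06, θ ≈ 173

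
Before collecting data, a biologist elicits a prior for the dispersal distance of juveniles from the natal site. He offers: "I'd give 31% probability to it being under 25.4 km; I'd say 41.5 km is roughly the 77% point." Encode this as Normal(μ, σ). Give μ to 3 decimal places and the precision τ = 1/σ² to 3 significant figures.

For Normal(μ,σ), the p-quantile is μ + z_p·σ. Here z_{0.31} = -0.4959, z_{0.77} = 0.7388.
So 25.4 = μ − 0.4959σ and 41.5 = μ + 0.7388σ.
Subtracting: σ = (41.5 − 25.4)/(0.7388 − (-0.4959)) = 13.040.
Then μ = 25.4 − (-0.4959)·13.040 = 31.866.
Precision τ = 1/σ² = 1/13.04² = 0.00588.

μ = 31.866, τ = 0.00588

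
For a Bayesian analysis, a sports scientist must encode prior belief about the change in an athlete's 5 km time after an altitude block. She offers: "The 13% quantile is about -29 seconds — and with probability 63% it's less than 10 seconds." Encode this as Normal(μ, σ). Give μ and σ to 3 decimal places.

The p-quantile of Normal(μ,σ) is μ + z_p·σ, with z_{0.13} = -1.126 and z_{0.63} = 0.3319.
Eliminate σ: μ = (z₂·x₁ − z₁·x₂)/(z₂ − z₁) = (0.3319·-29 − (-1.126)·10)/1.458 = 1.125.
Then σ = (x₂ − x₁)/(z₂ − z₁) = (10 − -29)/1.458 = 26.744.

μ = 1.125, σ = 26.744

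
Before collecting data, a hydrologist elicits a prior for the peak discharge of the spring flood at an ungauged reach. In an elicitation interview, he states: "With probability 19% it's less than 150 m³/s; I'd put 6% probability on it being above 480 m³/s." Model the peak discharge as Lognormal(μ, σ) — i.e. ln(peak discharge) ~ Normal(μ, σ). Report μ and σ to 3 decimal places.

If T ~ Lognormal(μ,σ) then ln T ~ Normal(μ,σ), so the p-quantile of ln T is μ + z_p·σ.
ln(150) = 5.011 and ln(480) = 6.174; z_{0.19} = -0.8779, z_{0.94} = 1.555.
σ = (6.174 − 5.011)/(1.555 − (-0.8779)) = 0.478.
μ = 5.011 − (-0.8779)·0.478 = 5.430.

μ ≈ 5.430, σ ≈ 0.478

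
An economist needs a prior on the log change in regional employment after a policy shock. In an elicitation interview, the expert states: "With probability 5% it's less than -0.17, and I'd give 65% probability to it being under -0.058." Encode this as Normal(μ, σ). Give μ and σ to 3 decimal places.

μ = -0.079, σ = 0.055

The p-quantile of Normal(μ,σ) is μ + z_p·σ, with z_{0.05} = -1.645 and z_{0.65} = 0.3853.
Eliminate σ: μ = (z₂·x₁ − z₁·x₂)/(z₂ − z₁) = (0.3853·-0.17 − (-1.645)·-0.058)/2.03 = -0.079.
Then σ = (x₂ − x₁)/(z₂ − z₁) = (-0.058 − -0.17)/2.03 = 0.055.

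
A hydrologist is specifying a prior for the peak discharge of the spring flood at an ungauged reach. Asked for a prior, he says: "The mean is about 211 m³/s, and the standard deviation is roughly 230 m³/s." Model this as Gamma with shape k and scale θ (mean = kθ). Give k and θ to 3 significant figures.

k ≈ 0.842, θ ≈ 251

For Gamma(k, scale θ): mean = kθ, variance = kθ², so CV = 1/√k.
CV = SD/mean = 230/211 = 1.09, hence k = 1/CV² = 0.842.
Then θ = mean/k = 211/0.842 = 251.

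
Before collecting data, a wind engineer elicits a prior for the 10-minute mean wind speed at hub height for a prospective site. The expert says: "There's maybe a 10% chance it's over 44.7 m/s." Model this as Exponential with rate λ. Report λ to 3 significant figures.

λ ≈ 0.0515

P(T > 44.7) = e^(−λ·44.7) = 0.1, so λ = −ln(0.1)/44.7 = 0.0515.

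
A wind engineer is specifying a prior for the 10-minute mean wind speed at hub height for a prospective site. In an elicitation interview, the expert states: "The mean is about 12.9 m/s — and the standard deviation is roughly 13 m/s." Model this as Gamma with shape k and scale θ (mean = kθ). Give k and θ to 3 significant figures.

For Gamma(k, scale θ): mean = kθ, variance = kθ², so CV = 1/√k.
CV = SD/mean = 13/12.9 = 1.008, hence k = 1/CV² = 0.985.
Then θ = mean/k = 12.9/0.985 = 13.1.

k ≈ 0.985, θ ≈ 13.1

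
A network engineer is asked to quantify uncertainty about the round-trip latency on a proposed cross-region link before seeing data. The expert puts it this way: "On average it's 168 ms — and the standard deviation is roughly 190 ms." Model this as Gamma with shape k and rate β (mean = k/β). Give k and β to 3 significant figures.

k ≈ 0.782, β ≈ 0.00465

For Gamma(k, rate β): mean = k/β, variance = k/β², so CV = 1/√k.
CV = SD/mean = 190/168 = 1.131, hence k = 1/CV² = 0.782.
Then β = k/mean = 0.782/168 = 0.00465.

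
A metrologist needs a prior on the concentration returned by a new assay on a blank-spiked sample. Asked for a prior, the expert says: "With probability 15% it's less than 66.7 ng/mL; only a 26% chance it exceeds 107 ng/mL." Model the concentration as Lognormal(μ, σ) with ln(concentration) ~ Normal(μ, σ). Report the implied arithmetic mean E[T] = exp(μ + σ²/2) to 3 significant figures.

If T ~ Lognormal(μ,σ) then ln T ~ Normal(μ,σ), so the p-quantile of ln T is μ + z_p·σ.
ln(66.7) = 4.2 and ln(107) = 4.673; z_{0.15} = -1.036, z_{0.74} = 0.6433.
σ = (4.673 − 4.2)/(0.6433 − (-1.036)) = 0.281.
μ = 4.2 − (-1.036)·0.281 = 4.492.
E[T] = exp(μ + σ²/2) = exp(4.492 + 0.0396) = 92.9 ng/mL.

E[T] ≈ 92.9 ng/mL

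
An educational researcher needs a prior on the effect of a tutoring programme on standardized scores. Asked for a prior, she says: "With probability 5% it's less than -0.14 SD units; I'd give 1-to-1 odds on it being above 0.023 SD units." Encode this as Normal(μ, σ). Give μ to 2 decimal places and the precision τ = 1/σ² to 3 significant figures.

μ = 0.02, τ = 102

The p-quantile of Normal(μ,σ) is μ + z_p·σ, with z_{0.05} = -1.645 and z_{0.5} = 0.
Eliminate σ: μ = (z₂·x₁ − z₁·x₂)/(z₂ − z₁) = (0·-0.14 − (-1.645)·0.023)/1.645 = 0.02.
Then σ = (x₂ − x₁)/(z₂ − z₁) = (0.023 − -0.14)/1.645 = 0.10.
Precision τ = 1/σ² = 1/0.0991² = 102.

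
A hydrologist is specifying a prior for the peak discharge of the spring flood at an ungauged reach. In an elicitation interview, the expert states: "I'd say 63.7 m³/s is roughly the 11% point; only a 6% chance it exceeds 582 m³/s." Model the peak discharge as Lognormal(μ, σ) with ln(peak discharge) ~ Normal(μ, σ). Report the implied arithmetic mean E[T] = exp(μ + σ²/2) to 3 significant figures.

If T ~ Lognormal(μ,σ) then ln T ~ Normal(μ,σ), so the p-quantile of ln T is μ + z_p·σ.
ln(63.7) = 4.154 and ln(582) = 6.366; z_{0.11} = -1.227, z_{0.94} = 1.555.
σ = (6.366 − 4.154)/(1.555 − (-1.227)) = 0.795.
μ = 4.154 − (-1.227)·0.795 = 5.130.
E[T] = exp(μ + σ²/2) = exp(5.130 + 0.3163) = 232 m³/s.

E[T] ≈ 232 m³/s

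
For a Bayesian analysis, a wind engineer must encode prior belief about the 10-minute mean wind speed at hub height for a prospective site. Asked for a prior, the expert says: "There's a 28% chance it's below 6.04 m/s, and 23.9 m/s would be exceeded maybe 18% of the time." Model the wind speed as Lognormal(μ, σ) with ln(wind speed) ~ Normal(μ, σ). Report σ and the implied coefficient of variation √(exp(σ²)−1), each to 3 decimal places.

If T ~ Lognormal(μ,σ) then ln T ~ Normal(μ,σ), so the p-quantile of ln T is μ + z_p·σ.
ln(6.04) = 1.798 and ln(23.9) = 3.174; z_{0.28} = -0.5828, z_{0.82} = 0.9154.
σ = (3.174 − 1.798)/(0.9154 − (-0.5828)) = 0.918.
μ = 1.798 − (-0.5828)·0.918 = 2.333.
CV = √(exp(σ²)−1) = √(exp(0.8429)−1) = 1.150.

σ ≈ 0.918, CV ≈ 1.150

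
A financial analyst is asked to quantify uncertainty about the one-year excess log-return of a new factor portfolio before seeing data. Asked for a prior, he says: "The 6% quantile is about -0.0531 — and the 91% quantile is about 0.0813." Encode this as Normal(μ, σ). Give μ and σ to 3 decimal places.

μ = 0.019, σ = 0.046

For Normal(μ,σ), the p-quantile is μ + z_p·σ. Here z_{0.06} = -1.555, z_{0.91} = 1.341.
So -0.0531 = μ − 1.555σ and 0.0813 = μ + 1.341σ.
Subtracting: σ = (0.0813 − -0.0531)/(1.341 − (-1.555)) = 0.046.
Then μ = -0.0531 − (-1.555)·0.046 = 0.019.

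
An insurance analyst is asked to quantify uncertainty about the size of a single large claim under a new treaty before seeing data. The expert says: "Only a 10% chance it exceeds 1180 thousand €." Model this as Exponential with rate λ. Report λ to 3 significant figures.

P(T > 1180.0) = e^(−λ·1180.0) = 0.1, so λ = −ln(0.1)/1180.0 = 0.00195.

λ ≈ 0.00195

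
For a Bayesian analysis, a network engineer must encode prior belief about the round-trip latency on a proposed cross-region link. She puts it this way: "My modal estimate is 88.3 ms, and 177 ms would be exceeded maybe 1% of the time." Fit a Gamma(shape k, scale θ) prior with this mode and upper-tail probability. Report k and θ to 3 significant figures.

k ≈ 11.2, θ ≈ 8.7

Gamma(k,θ) with k>1 has mode (k−1)θ, so θ = 88.3/(k−1).
Need P(X < 177) = 0.99 with θ tied to k this way. Start at k = 2, θ = 88.3: P(X<177) ≈ 0.595.
Too low — raise k to concentrate. Iterating converges to k ≈ 11.2.
Then θ = 88.3/(11.2−1) ≈ 8.7.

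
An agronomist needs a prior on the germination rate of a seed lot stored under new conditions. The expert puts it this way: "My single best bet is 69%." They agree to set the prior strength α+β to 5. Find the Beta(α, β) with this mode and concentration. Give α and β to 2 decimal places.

For α,β > 1 the Beta mode is (α−1)/(α+β−2). With α+β = 5, the mode is (α−1)/3.
Set (α−1)/3 = 0.69 → α = 1 + 0.69·3 = 3.07.
β = 5 − α = 1.93.

α = 3.07, β = 1.93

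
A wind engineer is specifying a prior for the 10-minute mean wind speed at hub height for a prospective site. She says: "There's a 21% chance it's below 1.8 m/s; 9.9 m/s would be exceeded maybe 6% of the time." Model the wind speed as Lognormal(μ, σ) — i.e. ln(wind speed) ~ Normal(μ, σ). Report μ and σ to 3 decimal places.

μ ≈ 1.170, σ ≈ 0.722

If T ~ Lognormal(μ,σ) then ln T ~ Normal(μ,σ), so the p-quantile of ln T is μ + z_p·σ.
ln(1.8) = 0.5878 and ln(9.9) = 2.293; z_{0.21} = -0.8064, z_{0.94} = 1.555.
σ = (2.293 − 0.5878)/(1.555 − (-0.8064)) = 0.722.
μ = 0.5878 − (-0.8064)·0.722 = 1.170.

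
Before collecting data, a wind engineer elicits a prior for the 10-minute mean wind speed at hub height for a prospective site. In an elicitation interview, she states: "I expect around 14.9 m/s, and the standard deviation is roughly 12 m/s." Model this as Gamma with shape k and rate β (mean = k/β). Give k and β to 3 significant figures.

For Gamma(k, rate β): mean = k/β, variance = k/β², so CV = 1/√k.
CV = SD/mean = 12/14.9 = 0.8054, hence k = 1/CV² = 1.54.
Then β = k/mean = 1.54/14.9 = 0.103.

k ≈ 1.54, β ≈ 0.103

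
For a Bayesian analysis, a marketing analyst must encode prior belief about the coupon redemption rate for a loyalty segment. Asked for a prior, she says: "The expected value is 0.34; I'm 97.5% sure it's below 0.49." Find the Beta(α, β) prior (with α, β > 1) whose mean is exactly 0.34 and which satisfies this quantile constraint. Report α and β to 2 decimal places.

α ≈ 13.89, β ≈ 26.97

With mean 0.34 fixed, write α = 0.34s, β = 0.66s where s = α+β.
Need P(θ < 0.49) = 0.975 under Beta(0.34s, 0.66s). Normal approximation: (q−m)/√(m(1−m)/s) ≈ z_{0.975} = 1.96, so s ≈ 0.34·0.66·(1.96)²/(0.49−0.34)² = 38.3.
At s = 38.3: P(θ<0.49) ≈ 0.971. Adjusting to match 0.975 gives s ≈ 40.86.
So α = 0.34·40.86 ≈ 13.89, β = 0.66·40.86 ≈ 26.97.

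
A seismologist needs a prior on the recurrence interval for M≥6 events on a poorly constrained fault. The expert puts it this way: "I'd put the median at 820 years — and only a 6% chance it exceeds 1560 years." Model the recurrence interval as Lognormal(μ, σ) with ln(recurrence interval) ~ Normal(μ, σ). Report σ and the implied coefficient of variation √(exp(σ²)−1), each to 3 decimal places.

σ ≈ 0.414, CV ≈ 0.432

If T ~ Lognormal(μ,σ) then ln T ~ Normal(μ,σ), so the p-quantile of ln T is μ + z_p·σ.
ln(820) = 6.709 and ln(1560) = 7.352; z_{0.5} = 0, z_{0.94} = 1.555.
σ = (7.352 − 6.709)/(1.555 − (0)) = 0.414.
μ = 6.709 − (0)·0.414 = 6.709.
CV = √(exp(σ²)−1) = √(exp(0.1711)−1) = 0.432.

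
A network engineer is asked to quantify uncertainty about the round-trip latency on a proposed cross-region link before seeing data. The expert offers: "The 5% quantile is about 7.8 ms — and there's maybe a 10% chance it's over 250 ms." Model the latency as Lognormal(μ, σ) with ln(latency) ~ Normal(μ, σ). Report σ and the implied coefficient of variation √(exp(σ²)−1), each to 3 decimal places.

σ ≈ 1.185, CV ≈ 1.752

If T ~ Lognormal(μ,σ) then ln T ~ Normal(μ,σ), so the p-quantile of ln T is μ + z_p·σ.
ln(7.8) = 2.054 and ln(250) = 5.521; z_{0.05} = -1.645, z_{0.9} = 1.282.
σ = (5.521 − 2.054)/(1.282 − (-1.645)) = 1.185.
μ = 2.054 − (-1.645)·1.185 = 4.003.
CV = √(exp(σ²)−1) = √(exp(1.4039)−1) = 1.752.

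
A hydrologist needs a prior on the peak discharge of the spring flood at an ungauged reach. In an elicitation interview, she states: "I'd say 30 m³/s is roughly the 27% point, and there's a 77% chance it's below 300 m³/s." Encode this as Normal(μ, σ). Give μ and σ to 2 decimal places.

μ = 152.41, σ = 199.75

The p-quantile of Normal(μ,σ) is μ + z_p·σ, with z_{0.27} = -0.6128 and z_{0.77} = 0.7388.
Eliminate σ: μ = (z₂·x₁ − z₁·x₂)/(z₂ − z₁) = (0.7388·30 − (-0.6128)·300)/1.352 = 152.41.
Then σ = (x₂ − x₁)/(z₂ − z₁) = (300 − 30)/1.352 = 199.75.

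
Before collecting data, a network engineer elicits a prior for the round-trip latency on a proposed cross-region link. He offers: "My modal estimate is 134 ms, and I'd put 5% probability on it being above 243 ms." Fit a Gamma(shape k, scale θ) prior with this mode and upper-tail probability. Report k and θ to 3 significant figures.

k ≈ 8.86, θ ≈ 17

Gamma(k,θ) with k>1 has mode (k−1)θ, so θ = 134/(k−1).
Need P(X < 243) = 0.95 with θ tied to k this way. Start at k = 2, θ = 134: P(X<243) ≈ 0.541.
Too low — raise k to concentrate. Iterating converges to k ≈ 8.86.
Then θ = 134/(8.86−1) ≈ 17.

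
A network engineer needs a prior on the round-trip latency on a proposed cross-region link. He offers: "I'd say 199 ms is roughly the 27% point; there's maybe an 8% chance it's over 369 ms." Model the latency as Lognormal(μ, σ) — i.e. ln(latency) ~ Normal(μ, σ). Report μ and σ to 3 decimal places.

If T ~ Lognormal(μ,σ) then ln T ~ Normal(μ,σ), so the p-quantile of ln T is μ + z_p·σ.
ln(199) = 5.293 and ln(369) = 5.911; z_{0.27} = -0.6128, z_{0.92} = 1.405.
σ = (5.911 − 5.293)/(1.405 − (-0.6128)) = 0.306.
μ = 5.293 − (-0.6128)·0.306 = 5.481.

μ ≈ 5.481, σ ≈ 0.306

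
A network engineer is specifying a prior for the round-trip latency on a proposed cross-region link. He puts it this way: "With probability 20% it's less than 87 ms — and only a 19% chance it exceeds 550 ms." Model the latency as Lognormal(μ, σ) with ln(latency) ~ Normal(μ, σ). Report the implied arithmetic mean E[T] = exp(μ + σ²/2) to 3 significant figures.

E[T] ≈ 381 ms

If T ~ Lognormal(μ,σ) then ln T ~ Normal(μ,σ), so the p-quantile of ln T is μ + z_p·σ.
ln(87) = 4.466 and ln(550) = 6.31; z_{0.2} = -0.8416, z_{0.81} = 0.8779.
σ = (6.31 − 4.466)/(0.8779 − (-0.8416)) = 1.072.
μ = 4.466 − (-0.8416)·1.072 = 5.368.
E[T] = exp(μ + σ²/2) = exp(5.368 + 0.5750) = 381 ms.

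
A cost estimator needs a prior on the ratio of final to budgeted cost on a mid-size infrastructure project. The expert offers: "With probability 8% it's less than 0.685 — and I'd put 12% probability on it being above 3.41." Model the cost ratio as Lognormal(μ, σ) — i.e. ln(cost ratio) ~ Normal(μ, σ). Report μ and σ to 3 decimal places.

If T ~ Lognormal(μ,σ) then ln T ~ Normal(μ,σ), so the p-quantile of ln T is μ + z_p·σ.
ln(0.685) = -0.3783 and ln(3.41) = 1.227; z_{0.08} = -1.405, z_{0.88} = 1.175.
σ = (1.227 − -0.3783)/(1.175 − (-1.405)) = 0.622.
μ = -0.3783 − (-1.405)·0.622 = 0.496.

μ ≈ 0.496, σ ≈ 0.622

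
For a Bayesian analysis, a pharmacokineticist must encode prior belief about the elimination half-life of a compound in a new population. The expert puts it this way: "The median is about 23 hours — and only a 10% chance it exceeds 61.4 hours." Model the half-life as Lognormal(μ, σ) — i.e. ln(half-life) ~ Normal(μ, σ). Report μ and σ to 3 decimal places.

μ ≈ 3.135, σ ≈ 0.766

If T ~ Lognormal(μ,σ) then ln T ~ Normal(μ,σ), so the p-quantile of ln T is μ + z_p·σ.
ln(23) = 3.135 and ln(61.4) = 4.117; z_{0.5} = 0, z_{0.9} = 1.282.
σ = (4.117 − 3.135)/(1.282 − (0)) = 0.766.
μ = 3.135 − (0)·0.766 = 3.135.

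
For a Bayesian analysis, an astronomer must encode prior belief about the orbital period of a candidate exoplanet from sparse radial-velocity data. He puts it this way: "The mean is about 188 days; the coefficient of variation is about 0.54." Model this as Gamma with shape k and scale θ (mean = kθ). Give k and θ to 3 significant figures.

k ≈ 3.43, θ ≈ 54.8

For Gamma(k, scale θ): mean = kθ, variance = kθ², so CV = 1/√k.
CV = 0.54, hence k = 1/CV² = 3.43.
Then θ = mean/k = 188/3.43 = 54.8.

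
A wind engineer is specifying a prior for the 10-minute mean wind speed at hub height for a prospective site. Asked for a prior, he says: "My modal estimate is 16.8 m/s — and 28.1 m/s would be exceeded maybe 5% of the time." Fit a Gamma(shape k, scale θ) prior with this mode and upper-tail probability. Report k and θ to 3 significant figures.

Gamma(k,θ) with k>1 has mode (k−1)θ, so θ = 16.8/(k−1).
Need P(X < 28.1) = 0.95 with θ tied to k this way. Start at k = 2, θ = 16.8: P(X<28.1) ≈ 0.498.
Too low — raise k to concentrate. Iterating converges to k ≈ 11.6.
Then θ = 16.8/(11.6−1) ≈ 1.59.

k ≈ 11.6, θ ≈ 1.59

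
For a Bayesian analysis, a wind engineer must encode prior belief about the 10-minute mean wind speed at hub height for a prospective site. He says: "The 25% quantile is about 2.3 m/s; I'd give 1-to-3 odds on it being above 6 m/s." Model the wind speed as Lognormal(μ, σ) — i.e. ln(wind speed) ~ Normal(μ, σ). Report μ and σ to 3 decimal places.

μ ≈ 1.312, σ ≈ 0.711

If T ~ Lognormal(μ,σ) then ln T ~ Normal(μ,σ), so the p-quantile of ln T is μ + z_p·σ.
ln(2.3) = 0.8329 and ln(6) = 1.792; z_{0.25} = -0.6745, z_{0.75} = 0.6745.
σ = (1.792 − 0.8329)/(0.6745 − (-0.6745)) = 0.711.
μ = 0.8329 − (-0.6745)·0.711 = 1.312.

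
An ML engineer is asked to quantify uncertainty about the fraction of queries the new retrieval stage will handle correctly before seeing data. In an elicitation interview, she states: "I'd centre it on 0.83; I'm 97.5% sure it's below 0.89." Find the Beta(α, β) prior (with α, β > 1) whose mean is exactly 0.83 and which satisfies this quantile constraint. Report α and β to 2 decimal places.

α ≈ 105.07, β ≈ 21.52

With mean 0.83 fixed, write α = 0.83s, β = 0.17s where s = α+β.
Need P(θ < 0.89) = 0.975 under Beta(0.83s, 0.17s). Normal approximation: (q−m)/√(m(1−m)/s) ≈ z_{0.975} = 1.96, so s ≈ 0.83·0.17·(1.96)²/(0.89−0.83)² = 150.6.
At s = 150.6: P(θ<0.89) ≈ 0.984. Adjusting to match 0.975 gives s ≈ 126.59.
So α = 0.83·126.59 ≈ 105.07, β = 0.17·126.59 ≈ 21.52.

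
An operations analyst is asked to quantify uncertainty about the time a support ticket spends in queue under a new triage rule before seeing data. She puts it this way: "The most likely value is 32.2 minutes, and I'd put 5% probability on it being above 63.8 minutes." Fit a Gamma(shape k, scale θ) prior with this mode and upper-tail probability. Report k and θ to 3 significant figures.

k ≈ 6.93, θ ≈ 5.43

Gamma(k,θ) with k>1 has mode (k−1)θ, so θ = 32.2/(k−1).
Need P(X < 63.8) = 0.95 with θ tied to k this way. Start at k = 2, θ = 32.2: P(X<63.8) ≈ 0.589.
Too low — raise k to concentrate. Iterating converges to k ≈ 6.93.
Then θ = 32.2/(6.93−1) ≈ 5.43.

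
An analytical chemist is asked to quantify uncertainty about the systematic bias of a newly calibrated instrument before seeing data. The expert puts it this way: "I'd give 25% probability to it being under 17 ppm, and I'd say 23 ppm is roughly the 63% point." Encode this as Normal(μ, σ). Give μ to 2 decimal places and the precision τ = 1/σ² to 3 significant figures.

The p-quantile of Normal(μ,σ) is μ + z_p·σ, with z_{0.25} = -0.6745 and z_{0.63} = 0.3319.
Eliminate σ: μ = (z₂·x₁ − z₁·x₂)/(z₂ − z₁) = (0.3319·17 − (-0.6745)·23)/1.006 = 21.02.
Then σ = (x₂ − x₁)/(z₂ − z₁) = (23 − 17)/1.006 = 5.96.
Precision τ = 1/σ² = 1/5.962² = 0.0281.

μ = 21.02, τ = 0.0281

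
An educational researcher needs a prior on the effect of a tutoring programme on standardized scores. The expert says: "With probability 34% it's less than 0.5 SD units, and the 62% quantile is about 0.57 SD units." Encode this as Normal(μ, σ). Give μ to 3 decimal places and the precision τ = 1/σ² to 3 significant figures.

μ = 0.540, τ = 105

For Normal(μ,σ), the p-quantile is μ + z_p·σ. Here z_{0.34} = -0.4125, z_{0.62} = 0.3055.
So 0.5 = μ − 0.4125σ and 0.57 = μ + 0.3055σ.
Subtracting: σ = (0.57 − 0.5)/(0.3055 − (-0.4125)) = 0.098.
Then μ = 0.5 − (-0.4125)·0.098 = 0.540.
Precision τ = 1/σ² = 1/0.0975² = 105.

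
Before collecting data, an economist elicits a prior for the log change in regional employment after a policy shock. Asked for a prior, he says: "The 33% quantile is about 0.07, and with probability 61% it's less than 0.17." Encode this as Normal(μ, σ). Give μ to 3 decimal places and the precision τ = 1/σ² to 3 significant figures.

μ = 0.131, τ = 51.7

The p-quantile of Normal(μ,σ) is μ + z_p·σ, with z_{0.33} = -0.4399 and z_{0.61} = 0.2793.
Eliminate σ: μ = (z₂·x₁ − z₁·x₂)/(z₂ − z₁) = (0.2793·0.07 − (-0.4399)·0.17)/0.7192 = 0.131.
Then σ = (x₂ − x₁)/(z₂ − z₁) = (0.17 − 0.07)/0.7192 = 0.139.
Precision τ = 1/σ² = 1/0.139² = 51.7.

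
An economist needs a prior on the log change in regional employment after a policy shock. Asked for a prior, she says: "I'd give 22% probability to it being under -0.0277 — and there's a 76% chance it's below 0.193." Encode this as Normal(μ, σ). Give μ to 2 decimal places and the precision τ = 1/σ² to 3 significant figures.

μ = 0.09, τ = 44.9

The p-quantile of Normal(μ,σ) is μ + z_p·σ, with z_{0.22} = -0.7722 and z_{0.76} = 0.7063.
Eliminate σ: μ = (z₂·x₁ − z₁·x₂)/(z₂ − z₁) = (0.7063·-0.0277 − (-0.7722)·0.193)/1.478 = 0.09.
Then σ = (x₂ − x₁)/(z₂ − z₁) = (0.193 − -0.0277)/1.478 = 0.15.
Precision τ = 1/σ² = 1/0.1493² = 44.9.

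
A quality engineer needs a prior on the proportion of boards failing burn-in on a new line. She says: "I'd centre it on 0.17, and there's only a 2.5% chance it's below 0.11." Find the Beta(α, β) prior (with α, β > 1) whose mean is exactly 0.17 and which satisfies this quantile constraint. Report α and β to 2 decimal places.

With mean 0.17 fixed, write α = 0.17s, β = 0.83s where s = α+β.
Need P(θ < 0.11) = 0.025 under Beta(0.17s, 0.83s). Normal approximation: (q−m)/√(m(1−m)/s) ≈ z_{0.025} = -1.96, so s ≈ 0.17·0.83·(-1.96)²/(0.11−0.17)² = 150.6.
At s = 150.6: P(θ<0.11) ≈ 0.016. Adjusting to match 0.025 gives s ≈ 126.59.
So α = 0.17·126.59 ≈ 21.52, β = 0.83·126.59 ≈ 105.07.

α ≈ 21.52, β ≈ 105.07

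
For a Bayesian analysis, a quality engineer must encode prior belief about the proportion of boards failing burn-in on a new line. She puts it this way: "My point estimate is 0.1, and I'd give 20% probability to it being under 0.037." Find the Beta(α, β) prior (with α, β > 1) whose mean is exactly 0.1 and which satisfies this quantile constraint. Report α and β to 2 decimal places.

α ≈ 1.56, β ≈ 14.05

With mean 0.1 fixed, write α = 0.1s, β = 0.9s where s = α+β.
Need P(θ < 0.037) = 0.2 under Beta(0.1s, 0.9s). Normal approximation: (q−m)/√(m(1−m)/s) ≈ z_{0.2} = -0.842, so s ≈ 0.1·0.9·(-0.842)²/(0.037−0.1)² = 16.1.
At s = 16.1: P(θ<0.037) ≈ 0.195. Adjusting to match 0.2 gives s ≈ 15.61.
So α = 0.1·15.61 ≈ 1.56, β = 0.9·15.61 ≈ 14.05.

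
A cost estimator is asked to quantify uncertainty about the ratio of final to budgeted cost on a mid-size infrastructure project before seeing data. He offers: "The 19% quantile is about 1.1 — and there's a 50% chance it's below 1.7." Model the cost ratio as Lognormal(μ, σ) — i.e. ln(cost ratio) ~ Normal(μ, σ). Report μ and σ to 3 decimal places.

μ ≈ 0.531, σ ≈ 0.496

If T ~ Lognormal(μ,σ) then ln T ~ Normal(μ,σ), so the p-quantile of ln T is μ + z_p·σ.
ln(1.1) = 0.09531 and ln(1.7) = 0.5306; z_{0.19} = -0.8779, z_{0.5} = 0.
σ = (0.5306 − 0.09531)/(0 − (-0.8779)) = 0.496.
μ = 0.09531 − (-0.8779)·0.496 = 0.531.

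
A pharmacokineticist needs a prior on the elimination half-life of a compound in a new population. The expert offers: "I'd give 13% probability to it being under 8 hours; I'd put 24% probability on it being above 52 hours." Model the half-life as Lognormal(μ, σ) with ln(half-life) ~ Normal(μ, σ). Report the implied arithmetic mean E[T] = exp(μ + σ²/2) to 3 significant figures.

If T ~ Lognormal(μ,σ) then ln T ~ Normal(μ,σ), so the p-quantile of ln T is μ + z_p·σ.
ln(8) = 2.079 and ln(52) = 3.951; z_{0.13} = -1.126, z_{0.76} = 0.7063.
σ = (3.951 − 2.079)/(0.7063 − (-1.126)) = 1.021.
μ = 2.079 − (-1.126)·1.021 = 3.230.
E[T] = exp(μ + σ²/2) = exp(3.230 + 0.5216) = 42.6 hours.

E[T] ≈ 42.6 hours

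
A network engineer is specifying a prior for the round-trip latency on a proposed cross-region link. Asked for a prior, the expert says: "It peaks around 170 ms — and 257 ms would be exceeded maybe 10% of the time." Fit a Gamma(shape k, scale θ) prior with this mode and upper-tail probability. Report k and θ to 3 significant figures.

k ≈ 11.9, θ ≈ 15.6

Gamma(k,θ) with k>1 has mode (k−1)θ, so θ = 170/(k−1).
Need P(X < 257) = 0.9 with θ tied to k this way. Start at k = 2, θ = 170: P(X<257) ≈ 0.446.
Too low — raise k to concentrate. Iterating converges to k ≈ 11.9.
Then θ = 170/(11.9−1) ≈ 15.6.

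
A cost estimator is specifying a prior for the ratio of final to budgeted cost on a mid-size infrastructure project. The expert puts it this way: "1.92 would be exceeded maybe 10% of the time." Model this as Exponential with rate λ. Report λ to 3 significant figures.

λ ≈ 1.2

P(T > 1.92) = e^(−λ·1.92) = 0.1, so λ = −ln(0.1)/1.92 = 1.2.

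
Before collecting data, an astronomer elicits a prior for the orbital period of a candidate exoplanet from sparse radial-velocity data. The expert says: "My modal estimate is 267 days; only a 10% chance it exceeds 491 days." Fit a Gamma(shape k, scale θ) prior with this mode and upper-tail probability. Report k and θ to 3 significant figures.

Gamma(k,θ) with k>1 has mode (k−1)θ, so θ = 267/(k−1).
Need P(X < 491) = 0.9 with θ tied to k this way. Start at k = 2, θ = 267: P(X<491) ≈ 0.549.
Too low — raise k to concentrate. Iterating converges to k ≈ 6.14.
Then θ = 267/(6.14−1) ≈ 51.9.

k ≈ 6.14, θ ≈ 51.9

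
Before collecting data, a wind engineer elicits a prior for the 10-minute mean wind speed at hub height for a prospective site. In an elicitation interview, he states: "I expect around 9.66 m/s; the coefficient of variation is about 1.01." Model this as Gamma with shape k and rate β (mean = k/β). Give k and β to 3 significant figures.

k ≈ 0.98, β ≈ 0.101

For Gamma(k, rate β): mean = k/β, variance = k/β², so CV = 1/√k.
CV = 1.01, hence k = 1/CV² = 0.98.
Then β = k/mean = 0.98/9.66 = 0.101.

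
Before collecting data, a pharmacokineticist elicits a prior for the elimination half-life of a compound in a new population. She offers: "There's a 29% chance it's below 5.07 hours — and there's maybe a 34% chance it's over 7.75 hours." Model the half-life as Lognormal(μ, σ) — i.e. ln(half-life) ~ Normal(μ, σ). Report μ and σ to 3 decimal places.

If T ~ Lognormal(μ,σ) then ln T ~ Normal(μ,σ), so the p-quantile of ln T is μ + z_p·σ.
ln(5.07) = 1.623 and ln(7.75) = 2.048; z_{0.29} = -0.5534, z_{0.66} = 0.4125.
σ = (2.048 − 1.623)/(0.4125 − (-0.5534)) = 0.439.
μ = 1.623 − (-0.5534)·0.439 = 1.866.

μ ≈ 1.866, σ ≈ 0.439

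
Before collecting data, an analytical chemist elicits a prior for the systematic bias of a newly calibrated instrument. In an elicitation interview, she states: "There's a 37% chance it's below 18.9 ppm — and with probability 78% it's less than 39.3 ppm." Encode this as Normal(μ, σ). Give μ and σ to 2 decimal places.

μ = 25.03, σ = 18.48

The p-quantile of Normal(μ,σ) is μ + z_p·σ, with z_{0.37} = -0.3319 and z_{0.78} = 0.7722.
Eliminate σ: μ = (z₂·x₁ − z₁·x₂)/(z₂ − z₁) = (0.7722·18.9 − (-0.3319)·39.3)/1.104 = 25.03.
Then σ = (x₂ − x₁)/(z₂ − z₁) = (39.3 − 18.9)/1.104 = 18.48.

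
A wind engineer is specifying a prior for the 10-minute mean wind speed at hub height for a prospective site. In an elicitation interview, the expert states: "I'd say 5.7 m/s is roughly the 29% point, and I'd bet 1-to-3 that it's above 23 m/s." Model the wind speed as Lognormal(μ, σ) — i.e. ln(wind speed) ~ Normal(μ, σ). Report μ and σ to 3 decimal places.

μ ≈ 2.369, σ ≈ 1.136

If T ~ Lognormal(μ,σ) then ln T ~ Normal(μ,σ), so the p-quantile of ln T is μ + z_p·σ.
ln(5.7) = 1.74 and ln(23) = 3.135; z_{0.29} = -0.5534, z_{0.75} = 0.6745.
σ = (3.135 − 1.74)/(0.6745 − (-0.5534)) = 1.136.
μ = 1.74 − (-0.5534)·1.136 = 2.369.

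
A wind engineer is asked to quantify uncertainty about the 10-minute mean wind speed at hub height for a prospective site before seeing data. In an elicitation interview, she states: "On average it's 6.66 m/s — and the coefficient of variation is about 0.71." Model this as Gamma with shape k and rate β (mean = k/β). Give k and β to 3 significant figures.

k ≈ 1.98, β ≈ 0.298

For Gamma(k, rate β): mean = k/β, variance = k/β², so CV = 1/√k.
CV = 0.71, hence k = 1/CV² = 1.98.
Then β = k/mean = 1.98/6.66 = 0.298.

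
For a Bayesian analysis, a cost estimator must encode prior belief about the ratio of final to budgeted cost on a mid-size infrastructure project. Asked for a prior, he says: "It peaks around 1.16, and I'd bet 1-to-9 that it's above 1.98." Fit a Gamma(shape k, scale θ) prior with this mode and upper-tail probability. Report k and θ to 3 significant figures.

k ≈ 7.63, θ ≈ 0.175

Gamma(k,θ) with k>1 has mode (k−1)θ, so θ = 1.16/(k−1).
Need P(X < 1.98) = 0.9 with θ tied to k this way. Start at k = 2, θ = 1.16: P(X<1.98) ≈ 0.509.
Too low — raise k to concentrate. Iterating converges to k ≈ 7.63.
Then θ = 1.16/(7.63−1) ≈ 0.175.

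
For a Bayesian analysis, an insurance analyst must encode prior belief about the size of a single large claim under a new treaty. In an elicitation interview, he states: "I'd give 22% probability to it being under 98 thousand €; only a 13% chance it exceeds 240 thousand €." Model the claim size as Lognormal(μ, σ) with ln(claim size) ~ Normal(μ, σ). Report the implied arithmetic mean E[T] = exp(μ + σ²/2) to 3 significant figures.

If T ~ Lognormal(μ,σ) then ln T ~ Normal(μ,σ), so the p-quantile of ln T is μ + z_p·σ.
ln(98) = 4.585 and ln(240) = 5.481; z_{0.22} = -0.7722, z_{0.87} = 1.126.
σ = (5.481 − 4.585)/(1.126 − (-0.7722)) = 0.472.
μ = 4.585 − (-0.7722)·0.472 = 4.949.
E[T] = exp(μ + σ²/2) = exp(4.949 + 0.1113) = 158 thousand €.

E[T] ≈ 158 thousand €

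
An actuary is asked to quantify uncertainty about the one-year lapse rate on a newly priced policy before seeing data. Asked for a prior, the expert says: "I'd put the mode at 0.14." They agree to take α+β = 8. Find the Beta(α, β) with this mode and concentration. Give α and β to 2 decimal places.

For α,β > 1 the Beta mode is (α−1)/(α+β−2). With α+β = 8, the mode is (α−1)/6.
Set (α−1)/6 = 0.14 → α = 1 + 0.14·6 = 1.84.
β = 8 − α = 6.16.

α = 1.84, β = 6.16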